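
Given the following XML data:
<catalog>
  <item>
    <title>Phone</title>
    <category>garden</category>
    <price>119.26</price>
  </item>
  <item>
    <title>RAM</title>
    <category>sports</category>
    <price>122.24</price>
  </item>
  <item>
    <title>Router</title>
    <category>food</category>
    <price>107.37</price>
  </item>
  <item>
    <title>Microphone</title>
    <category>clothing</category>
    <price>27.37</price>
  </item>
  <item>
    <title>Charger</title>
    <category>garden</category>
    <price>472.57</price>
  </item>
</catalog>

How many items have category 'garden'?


Scanning <item> elements for <category>garden</category>:
  Item 1: Phone -> MATCH
  Item 5: Charger -> MATCH
Count: 2

ANSWER: 2


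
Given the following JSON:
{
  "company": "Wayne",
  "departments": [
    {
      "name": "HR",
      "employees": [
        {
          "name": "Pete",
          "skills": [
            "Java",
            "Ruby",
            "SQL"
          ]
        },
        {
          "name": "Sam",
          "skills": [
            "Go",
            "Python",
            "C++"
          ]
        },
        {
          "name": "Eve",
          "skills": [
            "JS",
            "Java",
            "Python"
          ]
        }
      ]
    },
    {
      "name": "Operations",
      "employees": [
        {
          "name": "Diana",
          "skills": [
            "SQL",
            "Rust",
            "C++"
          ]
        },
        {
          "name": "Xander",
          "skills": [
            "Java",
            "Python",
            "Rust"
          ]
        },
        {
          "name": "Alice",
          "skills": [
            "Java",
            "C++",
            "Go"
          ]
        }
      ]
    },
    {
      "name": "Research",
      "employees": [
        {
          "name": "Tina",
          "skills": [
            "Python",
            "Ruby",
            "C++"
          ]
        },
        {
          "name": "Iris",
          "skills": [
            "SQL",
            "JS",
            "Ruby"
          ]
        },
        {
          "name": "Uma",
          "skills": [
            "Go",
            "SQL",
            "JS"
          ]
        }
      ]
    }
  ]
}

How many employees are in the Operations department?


Path: departments[1].employees
Count: 3

ANSWER: 3


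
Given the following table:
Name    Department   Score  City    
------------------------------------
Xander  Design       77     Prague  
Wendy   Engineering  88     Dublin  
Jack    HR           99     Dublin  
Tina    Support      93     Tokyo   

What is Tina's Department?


Row 4: Tina
Department = Support

ANSWER: Support


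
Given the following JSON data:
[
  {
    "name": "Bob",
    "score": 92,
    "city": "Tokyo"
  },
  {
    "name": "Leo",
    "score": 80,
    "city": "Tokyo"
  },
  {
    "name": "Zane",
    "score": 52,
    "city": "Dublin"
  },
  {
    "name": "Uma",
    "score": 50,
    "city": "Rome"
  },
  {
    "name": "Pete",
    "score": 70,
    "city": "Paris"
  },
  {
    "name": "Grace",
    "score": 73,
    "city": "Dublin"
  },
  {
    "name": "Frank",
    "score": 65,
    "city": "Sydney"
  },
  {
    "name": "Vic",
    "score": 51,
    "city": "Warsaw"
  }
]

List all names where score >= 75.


Filtering records where score >= 75:
  Bob (score=92) -> YES
  Leo (score=80) -> YES
  Zane (score=52) -> no
  Uma (score=50) -> no
  Pete (score=70) -> no
  Grace (score=73) -> no
  Frank (score=65) -> no
  Vic (score=51) -> no


ANSWER: Bob, Leo


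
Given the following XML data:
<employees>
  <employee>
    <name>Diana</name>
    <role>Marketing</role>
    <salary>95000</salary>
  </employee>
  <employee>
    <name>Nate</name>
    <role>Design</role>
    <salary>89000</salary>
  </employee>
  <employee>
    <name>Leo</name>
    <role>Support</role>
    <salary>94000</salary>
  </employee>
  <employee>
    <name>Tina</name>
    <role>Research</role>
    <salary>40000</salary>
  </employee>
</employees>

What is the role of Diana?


Searching for <employee> with <name>Diana</name>
Found at position 1
<role>Marketing</role>

ANSWER: Marketing


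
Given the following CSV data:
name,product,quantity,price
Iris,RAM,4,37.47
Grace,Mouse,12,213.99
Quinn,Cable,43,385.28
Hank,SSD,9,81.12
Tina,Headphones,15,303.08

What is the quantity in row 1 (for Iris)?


Row 1: Iris
Column 'quantity' = 4

ANSWER: 4


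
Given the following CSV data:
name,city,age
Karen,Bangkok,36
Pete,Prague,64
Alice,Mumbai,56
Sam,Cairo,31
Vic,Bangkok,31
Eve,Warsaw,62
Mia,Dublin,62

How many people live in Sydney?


Scanning city column for 'Sydney':
Total matches: 0

ANSWER: 0


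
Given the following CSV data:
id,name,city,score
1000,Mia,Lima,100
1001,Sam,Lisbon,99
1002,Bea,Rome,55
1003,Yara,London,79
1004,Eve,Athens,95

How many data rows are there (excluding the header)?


Counting rows (excluding header):
Header: id,name,city,score
Data rows: 5

ANSWER: 5


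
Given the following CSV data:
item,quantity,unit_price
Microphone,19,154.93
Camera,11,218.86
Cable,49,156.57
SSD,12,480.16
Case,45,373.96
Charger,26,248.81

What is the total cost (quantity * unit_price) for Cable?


Row: Cable
quantity = 49
unit_price = 156.57
total = 49 * 156.57 = 7671.93

ANSWER: 7671.93


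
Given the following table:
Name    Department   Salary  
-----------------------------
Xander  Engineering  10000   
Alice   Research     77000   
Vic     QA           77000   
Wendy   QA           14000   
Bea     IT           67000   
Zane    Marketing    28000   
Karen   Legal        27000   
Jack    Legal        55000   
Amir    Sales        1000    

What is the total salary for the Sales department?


Sales department members:
  Amir: 1000
Total = 1000 = 1000

ANSWER: 1000


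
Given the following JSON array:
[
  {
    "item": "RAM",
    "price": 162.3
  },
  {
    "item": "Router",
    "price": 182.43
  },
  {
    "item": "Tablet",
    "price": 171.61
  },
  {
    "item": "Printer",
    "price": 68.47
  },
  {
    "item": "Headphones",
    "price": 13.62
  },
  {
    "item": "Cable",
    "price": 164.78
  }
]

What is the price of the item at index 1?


Array index 1 -> Router
price = 182.43

ANSWER: 182.43


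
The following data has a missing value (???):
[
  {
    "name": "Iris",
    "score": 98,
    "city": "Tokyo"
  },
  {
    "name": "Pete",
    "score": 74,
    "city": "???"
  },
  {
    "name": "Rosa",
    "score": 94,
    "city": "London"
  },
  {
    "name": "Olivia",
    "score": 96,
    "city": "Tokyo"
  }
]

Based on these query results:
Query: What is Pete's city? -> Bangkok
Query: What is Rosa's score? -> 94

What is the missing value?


The missing value is Pete's city
From query: Pete's city = Bangkok

ANSWER: Bangkok


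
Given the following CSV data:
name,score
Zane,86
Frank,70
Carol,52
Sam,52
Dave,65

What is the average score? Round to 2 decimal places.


Scores: 86, 70, 52, 52, 65
Sum = 325
Count = 5
Average = 325 / 5 = 65.00

ANSWER: 65.00


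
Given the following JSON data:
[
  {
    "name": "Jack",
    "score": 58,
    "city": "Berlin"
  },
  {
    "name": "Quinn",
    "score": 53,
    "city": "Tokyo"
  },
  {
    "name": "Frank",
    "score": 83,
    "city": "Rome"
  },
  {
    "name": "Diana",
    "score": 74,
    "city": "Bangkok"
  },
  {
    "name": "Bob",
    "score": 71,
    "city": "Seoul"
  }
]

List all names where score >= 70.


Filtering records where score >= 70:
  Jack (score=58) -> no
  Quinn (score=53) -> no
  Frank (score=83) -> YES
  Diana (score=74) -> YES
  Bob (score=71) -> YES


ANSWER: Frank, Diana, Bob


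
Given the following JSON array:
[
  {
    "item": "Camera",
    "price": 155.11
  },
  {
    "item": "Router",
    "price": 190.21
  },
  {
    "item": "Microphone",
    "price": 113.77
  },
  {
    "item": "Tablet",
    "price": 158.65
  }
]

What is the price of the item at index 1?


Array index 1 -> Router
price = 190.21

ANSWER: 190.21


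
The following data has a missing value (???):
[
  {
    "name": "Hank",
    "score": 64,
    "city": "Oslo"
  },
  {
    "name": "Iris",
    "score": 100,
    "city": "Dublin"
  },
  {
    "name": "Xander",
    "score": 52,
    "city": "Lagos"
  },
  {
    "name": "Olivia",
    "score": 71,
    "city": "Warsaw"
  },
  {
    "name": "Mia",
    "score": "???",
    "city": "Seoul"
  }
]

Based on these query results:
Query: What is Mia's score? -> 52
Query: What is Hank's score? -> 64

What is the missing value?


The missing value is Mia's score
From query: Mia's score = 52

ANSWER: 52


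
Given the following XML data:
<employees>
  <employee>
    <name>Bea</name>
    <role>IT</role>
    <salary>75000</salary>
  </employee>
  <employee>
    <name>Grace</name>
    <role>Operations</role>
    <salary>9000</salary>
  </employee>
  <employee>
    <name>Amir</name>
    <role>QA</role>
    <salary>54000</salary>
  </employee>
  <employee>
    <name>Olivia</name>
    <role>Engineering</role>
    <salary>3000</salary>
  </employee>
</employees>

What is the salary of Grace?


Searching for <employee> with <name>Grace</name>
Found at position 2
<salary>9000</salary>

ANSWER: 9000


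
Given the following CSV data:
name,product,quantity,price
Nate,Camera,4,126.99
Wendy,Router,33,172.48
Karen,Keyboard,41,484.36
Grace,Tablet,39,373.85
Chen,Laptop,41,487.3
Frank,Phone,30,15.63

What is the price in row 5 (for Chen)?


Row 5: Chen
Column 'price' = 487.3

ANSWER: 487.3


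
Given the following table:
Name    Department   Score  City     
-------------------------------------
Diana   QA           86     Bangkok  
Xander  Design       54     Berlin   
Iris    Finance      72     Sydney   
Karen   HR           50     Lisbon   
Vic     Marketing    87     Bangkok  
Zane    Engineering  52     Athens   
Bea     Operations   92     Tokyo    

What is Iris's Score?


Row 3: Iris
Score = 72

ANSWER: 72


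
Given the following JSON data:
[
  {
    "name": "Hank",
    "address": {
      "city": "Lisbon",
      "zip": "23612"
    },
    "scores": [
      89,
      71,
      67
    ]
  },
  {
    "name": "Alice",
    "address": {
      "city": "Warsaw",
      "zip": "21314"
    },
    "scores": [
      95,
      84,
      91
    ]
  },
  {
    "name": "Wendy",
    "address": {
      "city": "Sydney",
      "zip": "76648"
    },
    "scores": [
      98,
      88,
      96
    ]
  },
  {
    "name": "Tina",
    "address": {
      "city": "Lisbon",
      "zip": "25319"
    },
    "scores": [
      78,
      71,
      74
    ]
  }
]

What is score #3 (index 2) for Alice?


Path: records[1].scores[2]
Value: 91

ANSWER: 91


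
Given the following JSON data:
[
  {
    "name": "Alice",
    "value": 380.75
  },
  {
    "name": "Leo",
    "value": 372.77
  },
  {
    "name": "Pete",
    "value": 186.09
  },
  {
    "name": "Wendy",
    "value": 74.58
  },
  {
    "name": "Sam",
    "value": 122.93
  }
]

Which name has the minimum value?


Comparing values:
  Alice: 380.75
  Leo: 372.77
  Pete: 186.09
  Wendy: 74.58
  Sam: 122.93
Minimum: Wendy (74.58)

ANSWER: Wendy


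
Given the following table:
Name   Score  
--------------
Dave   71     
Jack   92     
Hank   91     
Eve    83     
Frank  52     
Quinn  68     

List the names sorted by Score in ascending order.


Sorting by Score (ascending):
  Frank: 52
  Quinn: 68
  Dave: 71
  Eve: 83
  Hank: 91
  Jack: 92


ANSWER: Frank, Quinn, Dave, Eve, Hank, Jack


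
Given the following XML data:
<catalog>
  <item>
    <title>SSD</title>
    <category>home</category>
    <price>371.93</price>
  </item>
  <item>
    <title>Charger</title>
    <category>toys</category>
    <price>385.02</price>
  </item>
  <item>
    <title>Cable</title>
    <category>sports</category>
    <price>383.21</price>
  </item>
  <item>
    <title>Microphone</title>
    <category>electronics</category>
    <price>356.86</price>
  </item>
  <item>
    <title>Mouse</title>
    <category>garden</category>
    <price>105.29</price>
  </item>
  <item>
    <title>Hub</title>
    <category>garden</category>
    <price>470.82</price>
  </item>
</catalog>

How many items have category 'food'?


Scanning <item> elements for <category>food</category>:
Count: 0

ANSWER: 0


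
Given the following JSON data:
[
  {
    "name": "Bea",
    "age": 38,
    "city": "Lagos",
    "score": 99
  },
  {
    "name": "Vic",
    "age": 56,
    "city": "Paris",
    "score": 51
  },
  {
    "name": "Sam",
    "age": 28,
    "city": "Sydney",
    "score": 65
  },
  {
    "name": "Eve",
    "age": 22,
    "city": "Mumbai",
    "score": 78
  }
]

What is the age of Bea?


Looking up record where name = Bea
Record index: 0
Field 'age' = 38

ANSWER: 38


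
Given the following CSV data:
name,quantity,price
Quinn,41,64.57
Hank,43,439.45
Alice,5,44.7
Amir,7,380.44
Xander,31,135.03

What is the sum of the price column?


Values in 'price' column:
  Row 1: 64.57
  Row 2: 439.45
  Row 3: 44.7
  Row 4: 380.44
  Row 5: 135.03
Sum = 64.57 + 439.45 + 44.7 + 380.44 + 135.03 = 1064.19

ANSWER: 1064.19


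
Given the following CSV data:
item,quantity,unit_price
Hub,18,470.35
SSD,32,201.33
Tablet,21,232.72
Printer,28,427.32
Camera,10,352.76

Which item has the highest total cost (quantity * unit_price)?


Computing row totals:
  Hub: 8466.3
  SSD: 6442.56
  Tablet: 4887.12
  Printer: 11964.96
  Camera: 3527.6
Maximum: Printer (11964.96)

ANSWER: Printer


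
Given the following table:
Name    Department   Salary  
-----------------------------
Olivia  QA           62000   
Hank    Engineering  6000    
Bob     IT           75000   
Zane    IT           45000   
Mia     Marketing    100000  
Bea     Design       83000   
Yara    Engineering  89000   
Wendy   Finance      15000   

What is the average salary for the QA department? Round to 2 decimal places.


QA department members:
  Olivia: 62000
Sum = 62000
Count = 1
Average = 62000 / 1 = 62000.00

ANSWER: 62000.00


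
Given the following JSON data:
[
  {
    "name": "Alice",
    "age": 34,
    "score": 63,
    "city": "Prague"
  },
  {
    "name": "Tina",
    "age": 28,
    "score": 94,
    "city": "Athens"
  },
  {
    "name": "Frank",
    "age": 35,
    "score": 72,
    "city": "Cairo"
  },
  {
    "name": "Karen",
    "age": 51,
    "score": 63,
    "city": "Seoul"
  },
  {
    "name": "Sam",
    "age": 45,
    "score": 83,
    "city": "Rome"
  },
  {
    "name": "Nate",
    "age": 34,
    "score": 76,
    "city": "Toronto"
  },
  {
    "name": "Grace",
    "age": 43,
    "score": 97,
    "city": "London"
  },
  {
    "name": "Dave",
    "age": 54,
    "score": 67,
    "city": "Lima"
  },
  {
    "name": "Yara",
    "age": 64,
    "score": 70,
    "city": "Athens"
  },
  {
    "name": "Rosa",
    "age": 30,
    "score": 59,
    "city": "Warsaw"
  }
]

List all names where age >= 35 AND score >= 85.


Checking both conditions:
  Alice (age=34, score=63) -> no
  Tina (age=28, score=94) -> no
  Frank (age=35, score=72) -> no
  Karen (age=51, score=63) -> no
  Sam (age=45, score=83) -> no
  Nate (age=34, score=76) -> no
  Grace (age=43, score=97) -> YES
  Dave (age=54, score=67) -> no
  Yara (age=64, score=70) -> no
  Rosa (age=30, score=59) -> no


ANSWER: Grace


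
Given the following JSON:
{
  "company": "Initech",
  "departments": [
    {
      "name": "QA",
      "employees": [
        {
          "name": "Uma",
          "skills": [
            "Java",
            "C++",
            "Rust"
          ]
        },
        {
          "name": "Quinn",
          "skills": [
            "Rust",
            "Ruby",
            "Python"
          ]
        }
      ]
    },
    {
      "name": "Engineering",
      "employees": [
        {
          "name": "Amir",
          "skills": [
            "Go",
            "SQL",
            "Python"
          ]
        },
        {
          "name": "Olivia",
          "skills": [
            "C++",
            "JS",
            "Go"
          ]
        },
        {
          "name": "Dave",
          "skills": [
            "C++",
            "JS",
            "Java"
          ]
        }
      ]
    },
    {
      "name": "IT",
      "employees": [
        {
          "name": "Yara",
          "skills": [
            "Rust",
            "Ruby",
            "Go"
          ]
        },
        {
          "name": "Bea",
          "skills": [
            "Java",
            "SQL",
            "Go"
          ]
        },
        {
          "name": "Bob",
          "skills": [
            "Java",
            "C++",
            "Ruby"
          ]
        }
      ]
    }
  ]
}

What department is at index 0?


Path: departments[0].name
Value: QA

ANSWER: QA


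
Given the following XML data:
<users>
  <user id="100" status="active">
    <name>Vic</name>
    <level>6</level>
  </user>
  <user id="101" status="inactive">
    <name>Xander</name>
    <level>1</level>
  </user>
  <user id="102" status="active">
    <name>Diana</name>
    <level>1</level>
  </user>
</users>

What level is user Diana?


Finding user: Diana
<level>1</level>

ANSWER: 1


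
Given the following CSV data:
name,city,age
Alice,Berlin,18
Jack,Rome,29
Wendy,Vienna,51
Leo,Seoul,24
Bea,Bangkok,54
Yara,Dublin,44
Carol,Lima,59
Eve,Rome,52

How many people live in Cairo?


Scanning city column for 'Cairo':
Total matches: 0

ANSWER: 0


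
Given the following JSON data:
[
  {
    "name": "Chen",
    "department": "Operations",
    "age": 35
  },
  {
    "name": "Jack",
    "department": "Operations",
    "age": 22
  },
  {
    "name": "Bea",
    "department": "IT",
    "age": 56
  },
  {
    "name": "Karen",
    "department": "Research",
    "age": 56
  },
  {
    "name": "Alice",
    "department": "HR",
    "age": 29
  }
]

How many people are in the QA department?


Scanning records for department = QA
  No matches found
Count: 0

ANSWER: 0


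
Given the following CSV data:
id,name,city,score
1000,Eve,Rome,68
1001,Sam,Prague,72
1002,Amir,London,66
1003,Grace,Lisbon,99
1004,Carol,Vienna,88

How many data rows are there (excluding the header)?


Counting rows (excluding header):
Header: id,name,city,score
Data rows: 5

ANSWER: 5


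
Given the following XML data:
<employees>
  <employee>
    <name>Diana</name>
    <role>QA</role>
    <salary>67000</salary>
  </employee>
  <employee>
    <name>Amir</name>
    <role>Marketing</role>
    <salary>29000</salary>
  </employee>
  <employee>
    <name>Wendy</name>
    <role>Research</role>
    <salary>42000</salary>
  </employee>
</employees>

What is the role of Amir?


Searching for <employee> with <name>Amir</name>
Found at position 2
<role>Marketing</role>

ANSWER: Marketing


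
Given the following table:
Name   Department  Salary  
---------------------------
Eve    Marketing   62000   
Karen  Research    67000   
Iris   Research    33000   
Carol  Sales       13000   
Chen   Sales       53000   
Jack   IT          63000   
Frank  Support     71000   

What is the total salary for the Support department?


Support department members:
  Frank: 71000
Total = 71000 = 71000

ANSWER: 71000


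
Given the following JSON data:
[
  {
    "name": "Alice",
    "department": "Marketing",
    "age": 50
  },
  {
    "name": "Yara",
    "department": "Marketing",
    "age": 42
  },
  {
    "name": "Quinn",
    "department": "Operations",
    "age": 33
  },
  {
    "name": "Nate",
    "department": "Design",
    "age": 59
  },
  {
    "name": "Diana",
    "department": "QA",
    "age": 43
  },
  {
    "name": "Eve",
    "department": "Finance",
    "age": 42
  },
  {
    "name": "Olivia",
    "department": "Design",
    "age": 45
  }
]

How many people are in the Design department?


Scanning records for department = Design
  Record 3: Nate
  Record 6: Olivia
Count: 2

ANSWER: 2


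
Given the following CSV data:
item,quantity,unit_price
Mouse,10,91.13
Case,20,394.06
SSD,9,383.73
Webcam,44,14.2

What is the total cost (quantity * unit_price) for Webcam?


Row: Webcam
quantity = 44
unit_price = 14.2
total = 44 * 14.2 = 624.8

ANSWER: 624.8


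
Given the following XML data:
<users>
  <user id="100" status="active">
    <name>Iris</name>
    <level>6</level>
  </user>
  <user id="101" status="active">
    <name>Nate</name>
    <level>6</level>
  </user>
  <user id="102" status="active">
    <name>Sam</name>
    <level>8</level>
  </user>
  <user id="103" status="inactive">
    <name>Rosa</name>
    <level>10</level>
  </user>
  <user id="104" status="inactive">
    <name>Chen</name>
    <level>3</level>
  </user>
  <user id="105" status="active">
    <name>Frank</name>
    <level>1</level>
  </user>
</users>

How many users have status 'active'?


Counting users with status='active':
  Iris (id=100) -> MATCH
  Nate (id=101) -> MATCH
  Sam (id=102) -> MATCH
  Frank (id=105) -> MATCH
Count: 4

ANSWER: 4


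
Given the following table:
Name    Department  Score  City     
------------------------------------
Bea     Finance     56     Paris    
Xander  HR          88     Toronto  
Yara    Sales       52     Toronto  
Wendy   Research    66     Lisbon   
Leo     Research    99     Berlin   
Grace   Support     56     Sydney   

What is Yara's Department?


Row 3: Yara
Department = Sales

ANSWER: Sales


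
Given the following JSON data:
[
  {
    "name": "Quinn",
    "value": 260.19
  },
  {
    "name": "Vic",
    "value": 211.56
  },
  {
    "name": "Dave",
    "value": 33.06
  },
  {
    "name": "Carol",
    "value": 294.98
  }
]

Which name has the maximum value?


Comparing values:
  Quinn: 260.19
  Vic: 211.56
  Dave: 33.06
  Carol: 294.98
Maximum: Carol (294.98)

ANSWER: Carol


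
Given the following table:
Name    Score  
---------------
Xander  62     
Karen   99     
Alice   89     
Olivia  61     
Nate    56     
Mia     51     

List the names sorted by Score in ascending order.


Sorting by Score (ascending):
  Mia: 51
  Nate: 56
  Olivia: 61
  Xander: 62
  Alice: 89
  Karen: 99


ANSWER: Mia, Nate, Olivia, Xander, Alice, Karen


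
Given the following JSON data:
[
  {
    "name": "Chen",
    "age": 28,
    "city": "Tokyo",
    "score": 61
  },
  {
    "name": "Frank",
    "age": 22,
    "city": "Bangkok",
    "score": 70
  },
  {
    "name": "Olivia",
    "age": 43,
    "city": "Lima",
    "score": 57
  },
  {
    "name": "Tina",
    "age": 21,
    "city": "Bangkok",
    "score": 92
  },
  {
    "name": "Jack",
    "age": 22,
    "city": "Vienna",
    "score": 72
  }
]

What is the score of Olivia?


Looking up record where name = Olivia
Record index: 2
Field 'score' = 57

ANSWER: 57


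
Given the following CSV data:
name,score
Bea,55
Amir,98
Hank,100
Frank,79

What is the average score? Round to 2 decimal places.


Scores: 55, 98, 100, 79
Sum = 332
Count = 4
Average = 332 / 4 = 83.00

ANSWER: 83.00


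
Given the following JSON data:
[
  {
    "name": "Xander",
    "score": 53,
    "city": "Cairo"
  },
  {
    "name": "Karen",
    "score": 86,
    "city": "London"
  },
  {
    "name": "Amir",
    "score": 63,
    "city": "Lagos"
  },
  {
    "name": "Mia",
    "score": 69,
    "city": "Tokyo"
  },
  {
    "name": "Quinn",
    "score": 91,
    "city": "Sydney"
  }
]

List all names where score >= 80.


Filtering records where score >= 80:
  Xander (score=53) -> no
  Karen (score=86) -> YES
  Amir (score=63) -> no
  Mia (score=69) -> no
  Quinn (score=91) -> YES


ANSWER: Karen, Quinn


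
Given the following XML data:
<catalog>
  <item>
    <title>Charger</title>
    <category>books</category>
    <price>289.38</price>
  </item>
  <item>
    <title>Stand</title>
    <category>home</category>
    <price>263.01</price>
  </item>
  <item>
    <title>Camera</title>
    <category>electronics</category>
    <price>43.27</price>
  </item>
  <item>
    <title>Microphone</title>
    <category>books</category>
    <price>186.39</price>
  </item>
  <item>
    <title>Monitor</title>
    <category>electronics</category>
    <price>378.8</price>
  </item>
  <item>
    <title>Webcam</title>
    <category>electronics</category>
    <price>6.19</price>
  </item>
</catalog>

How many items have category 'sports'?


Scanning <item> elements for <category>sports</category>:
Count: 0

ANSWER: 0


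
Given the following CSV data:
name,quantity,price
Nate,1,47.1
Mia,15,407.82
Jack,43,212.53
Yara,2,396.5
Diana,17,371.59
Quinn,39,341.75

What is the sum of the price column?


Values in 'price' column:
  Row 1: 47.1
  Row 2: 407.82
  Row 3: 212.53
  Row 4: 396.5
  Row 5: 371.59
  Row 6: 341.75
Sum = 47.1 + 407.82 + 212.53 + 396.5 + 371.59 + 341.75 = 1777.29

ANSWER: 1777.29


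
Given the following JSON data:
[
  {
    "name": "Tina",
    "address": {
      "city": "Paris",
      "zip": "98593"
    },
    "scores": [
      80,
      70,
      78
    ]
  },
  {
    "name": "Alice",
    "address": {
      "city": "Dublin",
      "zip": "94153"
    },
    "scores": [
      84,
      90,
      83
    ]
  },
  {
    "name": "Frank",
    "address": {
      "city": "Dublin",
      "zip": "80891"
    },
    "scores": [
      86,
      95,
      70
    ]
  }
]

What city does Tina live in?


Path: records[0].address.city
Value: Paris

ANSWER: Paris


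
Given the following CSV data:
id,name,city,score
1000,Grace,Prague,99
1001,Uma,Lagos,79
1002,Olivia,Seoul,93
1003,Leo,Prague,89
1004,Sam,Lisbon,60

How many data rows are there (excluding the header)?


Counting rows (excluding header):
Header: id,name,city,score
Data rows: 5

ANSWER: 5


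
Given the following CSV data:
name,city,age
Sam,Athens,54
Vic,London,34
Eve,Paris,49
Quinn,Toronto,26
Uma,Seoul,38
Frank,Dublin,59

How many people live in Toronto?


Scanning city column for 'Toronto':
  Row 4: Quinn -> MATCH
Total matches: 1

ANSWER: 1


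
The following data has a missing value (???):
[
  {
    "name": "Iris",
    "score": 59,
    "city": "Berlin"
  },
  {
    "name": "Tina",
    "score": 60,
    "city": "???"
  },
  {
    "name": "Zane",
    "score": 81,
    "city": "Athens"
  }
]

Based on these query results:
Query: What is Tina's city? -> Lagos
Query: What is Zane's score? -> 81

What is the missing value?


The missing value is Tina's city
From query: Tina's city = Lagos

ANSWER: Lagos


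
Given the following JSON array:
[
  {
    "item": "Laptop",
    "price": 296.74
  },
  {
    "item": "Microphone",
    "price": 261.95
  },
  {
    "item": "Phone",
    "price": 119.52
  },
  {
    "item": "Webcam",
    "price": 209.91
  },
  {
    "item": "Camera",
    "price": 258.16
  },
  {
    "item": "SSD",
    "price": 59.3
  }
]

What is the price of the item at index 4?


Array index 4 -> Camera
price = 258.16

ANSWER: 258.16


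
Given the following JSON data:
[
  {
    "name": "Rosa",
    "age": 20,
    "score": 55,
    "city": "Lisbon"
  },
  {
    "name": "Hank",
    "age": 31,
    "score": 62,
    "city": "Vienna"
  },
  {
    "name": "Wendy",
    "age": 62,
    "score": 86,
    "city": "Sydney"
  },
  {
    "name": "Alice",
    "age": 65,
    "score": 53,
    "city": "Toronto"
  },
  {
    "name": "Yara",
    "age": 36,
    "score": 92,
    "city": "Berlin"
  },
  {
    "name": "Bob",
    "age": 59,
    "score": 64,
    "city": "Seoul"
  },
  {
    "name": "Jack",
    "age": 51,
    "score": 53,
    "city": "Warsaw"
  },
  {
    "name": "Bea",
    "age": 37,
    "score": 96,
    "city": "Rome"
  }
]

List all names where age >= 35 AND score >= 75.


Checking both conditions:
  Rosa (age=20, score=55) -> no
  Hank (age=31, score=62) -> no
  Wendy (age=62, score=86) -> YES
  Alice (age=65, score=53) -> no
  Yara (age=36, score=92) -> YES
  Bob (age=59, score=64) -> no
  Jack (age=51, score=53) -> no
  Bea (age=37, score=96) -> YES


ANSWER: Wendy, Yara, Bea


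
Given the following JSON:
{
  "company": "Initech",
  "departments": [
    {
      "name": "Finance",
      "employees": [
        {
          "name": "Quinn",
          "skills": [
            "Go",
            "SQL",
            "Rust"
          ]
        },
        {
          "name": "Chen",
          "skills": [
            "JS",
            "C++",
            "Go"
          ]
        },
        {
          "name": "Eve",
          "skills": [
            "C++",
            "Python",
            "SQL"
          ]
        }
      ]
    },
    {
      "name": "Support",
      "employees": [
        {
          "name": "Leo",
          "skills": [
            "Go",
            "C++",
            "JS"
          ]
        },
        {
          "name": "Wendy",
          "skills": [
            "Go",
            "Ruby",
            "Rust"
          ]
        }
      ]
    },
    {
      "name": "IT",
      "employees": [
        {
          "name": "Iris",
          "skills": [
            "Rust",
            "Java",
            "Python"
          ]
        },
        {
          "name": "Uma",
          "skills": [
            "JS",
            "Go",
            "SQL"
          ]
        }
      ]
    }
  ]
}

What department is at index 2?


Path: departments[2].name
Value: IT

ANSWER: IT


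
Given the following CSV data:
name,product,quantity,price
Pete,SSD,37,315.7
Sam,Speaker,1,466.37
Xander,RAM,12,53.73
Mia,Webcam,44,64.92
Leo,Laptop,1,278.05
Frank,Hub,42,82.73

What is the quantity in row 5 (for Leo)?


Row 5: Leo
Column 'quantity' = 1

ANSWER: 1


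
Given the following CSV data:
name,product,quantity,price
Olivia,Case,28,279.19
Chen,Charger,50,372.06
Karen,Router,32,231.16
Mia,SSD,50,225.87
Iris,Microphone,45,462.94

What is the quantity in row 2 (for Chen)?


Row 2: Chen
Column 'quantity' = 50

ANSWER: 50


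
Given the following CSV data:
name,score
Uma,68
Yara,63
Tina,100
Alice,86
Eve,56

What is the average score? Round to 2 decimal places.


Scores: 68, 63, 100, 86, 56
Sum = 373
Count = 5
Average = 373 / 5 = 74.60

ANSWER: 74.60


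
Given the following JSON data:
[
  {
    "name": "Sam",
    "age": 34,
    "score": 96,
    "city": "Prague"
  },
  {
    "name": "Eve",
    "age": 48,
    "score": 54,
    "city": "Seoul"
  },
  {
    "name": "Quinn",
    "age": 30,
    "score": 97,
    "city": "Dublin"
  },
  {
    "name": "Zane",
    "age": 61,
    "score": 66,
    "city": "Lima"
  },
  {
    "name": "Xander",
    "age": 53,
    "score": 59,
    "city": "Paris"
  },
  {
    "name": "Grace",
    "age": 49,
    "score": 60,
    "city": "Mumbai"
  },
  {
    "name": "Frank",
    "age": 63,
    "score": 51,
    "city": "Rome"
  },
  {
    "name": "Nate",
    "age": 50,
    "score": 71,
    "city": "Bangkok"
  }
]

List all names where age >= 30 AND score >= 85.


Checking both conditions:
  Sam (age=34, score=96) -> YES
  Eve (age=48, score=54) -> no
  Quinn (age=30, score=97) -> YES
  Zane (age=61, score=66) -> no
  Xander (age=53, score=59) -> no
  Grace (age=49, score=60) -> no
  Frank (age=63, score=51) -> no
  Nate (age=50, score=71) -> no


ANSWER: Sam, Quinn


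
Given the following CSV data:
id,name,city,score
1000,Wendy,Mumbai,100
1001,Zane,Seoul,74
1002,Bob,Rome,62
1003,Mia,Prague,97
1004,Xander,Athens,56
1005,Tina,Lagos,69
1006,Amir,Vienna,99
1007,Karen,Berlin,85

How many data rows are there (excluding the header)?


Counting rows (excluding header):
Header: id,name,city,score
Data rows: 8

ANSWER: 8


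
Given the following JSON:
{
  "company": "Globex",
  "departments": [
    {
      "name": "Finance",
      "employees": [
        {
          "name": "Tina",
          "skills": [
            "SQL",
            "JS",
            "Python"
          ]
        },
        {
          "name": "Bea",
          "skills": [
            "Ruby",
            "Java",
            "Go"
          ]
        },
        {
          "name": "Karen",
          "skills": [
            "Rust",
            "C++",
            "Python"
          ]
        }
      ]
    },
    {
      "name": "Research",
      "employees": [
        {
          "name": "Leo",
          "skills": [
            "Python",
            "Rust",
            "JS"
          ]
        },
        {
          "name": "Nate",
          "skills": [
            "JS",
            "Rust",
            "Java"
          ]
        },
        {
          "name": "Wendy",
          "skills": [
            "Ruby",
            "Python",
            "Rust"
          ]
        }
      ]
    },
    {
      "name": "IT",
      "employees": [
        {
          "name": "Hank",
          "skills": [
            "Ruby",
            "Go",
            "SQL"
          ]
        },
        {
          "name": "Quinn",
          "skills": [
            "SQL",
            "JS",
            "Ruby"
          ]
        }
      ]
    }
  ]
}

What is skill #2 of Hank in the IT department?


Path: departments[2].employees[0].skills[1]
Value: Go

ANSWER: Go


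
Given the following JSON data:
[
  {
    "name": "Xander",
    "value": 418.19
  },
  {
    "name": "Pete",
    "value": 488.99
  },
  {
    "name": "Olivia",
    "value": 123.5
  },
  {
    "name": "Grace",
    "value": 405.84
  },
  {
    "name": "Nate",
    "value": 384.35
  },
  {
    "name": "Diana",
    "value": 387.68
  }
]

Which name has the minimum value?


Comparing values:
  Xander: 418.19
  Pete: 488.99
  Olivia: 123.5
  Grace: 405.84
  Nate: 384.35
  Diana: 387.68
Minimum: Olivia (123.5)

ANSWER: Olivia


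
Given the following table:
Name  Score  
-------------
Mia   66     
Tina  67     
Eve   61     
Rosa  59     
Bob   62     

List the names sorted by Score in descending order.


Sorting by Score (descending):
  Tina: 67
  Mia: 66
  Bob: 62
  Eve: 61
  Rosa: 59


ANSWER: Tina, Mia, Bob, Eve, Rosa


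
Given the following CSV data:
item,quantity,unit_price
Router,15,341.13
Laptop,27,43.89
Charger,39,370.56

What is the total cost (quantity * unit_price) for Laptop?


Row: Laptop
quantity = 27
unit_price = 43.89
total = 27 * 43.89 = 1185.03

ANSWER: 1185.03


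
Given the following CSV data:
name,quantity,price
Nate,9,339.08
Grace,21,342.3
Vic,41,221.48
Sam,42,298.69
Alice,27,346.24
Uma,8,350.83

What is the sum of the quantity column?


Values in 'quantity' column:
  Row 1: 9
  Row 2: 21
  Row 3: 41
  Row 4: 42
  Row 5: 27
  Row 6: 8
Sum = 9 + 21 + 41 + 42 + 27 + 8 = 148

ANSWER: 148


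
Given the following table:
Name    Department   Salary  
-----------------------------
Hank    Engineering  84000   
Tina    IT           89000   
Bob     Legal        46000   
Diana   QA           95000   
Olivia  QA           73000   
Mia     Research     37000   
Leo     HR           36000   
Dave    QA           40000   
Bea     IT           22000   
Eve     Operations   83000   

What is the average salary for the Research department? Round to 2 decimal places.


Research department members:
  Mia: 37000
Sum = 37000
Count = 1
Average = 37000 / 1 = 37000.00

ANSWER: 37000.00


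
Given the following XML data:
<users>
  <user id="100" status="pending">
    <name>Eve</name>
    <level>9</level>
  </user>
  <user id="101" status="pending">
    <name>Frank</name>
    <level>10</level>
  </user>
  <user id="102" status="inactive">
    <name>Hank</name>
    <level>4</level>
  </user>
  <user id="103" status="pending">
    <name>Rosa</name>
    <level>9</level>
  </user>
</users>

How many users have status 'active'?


Counting users with status='active':
Count: 0

ANSWER: 0


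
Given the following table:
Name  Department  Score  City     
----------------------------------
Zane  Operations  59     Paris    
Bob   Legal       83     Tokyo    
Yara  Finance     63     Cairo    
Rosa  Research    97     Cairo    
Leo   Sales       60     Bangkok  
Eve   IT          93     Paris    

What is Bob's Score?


Row 2: Bob
Score = 83

ANSWER: 83


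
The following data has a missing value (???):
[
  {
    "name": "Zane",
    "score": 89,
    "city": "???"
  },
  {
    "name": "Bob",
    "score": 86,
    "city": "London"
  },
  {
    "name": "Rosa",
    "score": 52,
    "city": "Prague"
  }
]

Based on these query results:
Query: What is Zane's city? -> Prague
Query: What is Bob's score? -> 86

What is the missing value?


The missing value is Zane's city
From query: Zane's city = Prague

ANSWER: Prague


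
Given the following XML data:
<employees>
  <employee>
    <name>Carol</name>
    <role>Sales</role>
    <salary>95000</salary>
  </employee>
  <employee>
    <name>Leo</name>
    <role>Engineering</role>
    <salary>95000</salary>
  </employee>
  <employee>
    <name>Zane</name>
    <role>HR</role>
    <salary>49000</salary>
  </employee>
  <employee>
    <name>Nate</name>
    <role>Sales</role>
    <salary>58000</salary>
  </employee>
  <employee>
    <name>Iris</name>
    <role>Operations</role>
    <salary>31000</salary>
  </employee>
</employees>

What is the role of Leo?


Searching for <employee> with <name>Leo</name>
Found at position 2
<role>Engineering</role>

ANSWER: Engineering


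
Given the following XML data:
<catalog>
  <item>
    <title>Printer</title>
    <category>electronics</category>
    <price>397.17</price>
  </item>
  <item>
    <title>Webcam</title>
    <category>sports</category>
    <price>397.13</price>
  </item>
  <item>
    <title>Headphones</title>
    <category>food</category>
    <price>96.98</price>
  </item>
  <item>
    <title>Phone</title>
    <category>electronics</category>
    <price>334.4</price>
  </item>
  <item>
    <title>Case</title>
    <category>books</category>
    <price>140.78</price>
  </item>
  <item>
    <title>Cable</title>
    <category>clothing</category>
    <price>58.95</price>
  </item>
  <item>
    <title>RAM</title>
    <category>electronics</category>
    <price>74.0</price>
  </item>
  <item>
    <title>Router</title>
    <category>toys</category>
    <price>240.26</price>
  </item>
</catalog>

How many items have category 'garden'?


Scanning <item> elements for <category>garden</category>:
Count: 0

ANSWER: 0


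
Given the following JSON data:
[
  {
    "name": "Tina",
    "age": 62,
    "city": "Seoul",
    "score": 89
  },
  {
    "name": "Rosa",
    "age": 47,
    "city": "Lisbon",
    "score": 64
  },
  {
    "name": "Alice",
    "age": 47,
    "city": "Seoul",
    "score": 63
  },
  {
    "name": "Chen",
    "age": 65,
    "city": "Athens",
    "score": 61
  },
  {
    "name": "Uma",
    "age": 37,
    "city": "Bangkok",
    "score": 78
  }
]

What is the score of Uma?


Looking up record where name = Uma
Record index: 4
Field 'score' = 78

ANSWER: 78


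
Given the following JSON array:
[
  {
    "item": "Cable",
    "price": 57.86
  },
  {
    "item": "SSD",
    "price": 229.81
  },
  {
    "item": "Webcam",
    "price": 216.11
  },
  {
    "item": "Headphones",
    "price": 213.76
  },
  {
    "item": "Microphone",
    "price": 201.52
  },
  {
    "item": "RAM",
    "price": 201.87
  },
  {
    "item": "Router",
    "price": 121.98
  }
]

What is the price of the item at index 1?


Array index 1 -> SSD
price = 229.81

ANSWER: 229.81


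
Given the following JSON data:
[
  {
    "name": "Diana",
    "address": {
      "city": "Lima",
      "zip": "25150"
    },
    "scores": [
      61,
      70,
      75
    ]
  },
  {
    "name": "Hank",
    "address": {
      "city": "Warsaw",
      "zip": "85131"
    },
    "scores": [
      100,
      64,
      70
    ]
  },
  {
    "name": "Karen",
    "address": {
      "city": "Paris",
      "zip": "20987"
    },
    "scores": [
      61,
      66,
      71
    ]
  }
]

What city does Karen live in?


Path: records[2].address.city
Value: Paris

ANSWER: Paris


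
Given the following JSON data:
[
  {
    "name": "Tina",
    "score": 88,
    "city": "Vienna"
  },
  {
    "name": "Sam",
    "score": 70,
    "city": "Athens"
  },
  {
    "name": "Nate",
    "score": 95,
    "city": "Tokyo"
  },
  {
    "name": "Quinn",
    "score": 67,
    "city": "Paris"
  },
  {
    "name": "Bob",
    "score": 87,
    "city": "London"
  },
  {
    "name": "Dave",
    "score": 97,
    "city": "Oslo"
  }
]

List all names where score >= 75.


Filtering records where score >= 75:
  Tina (score=88) -> YES
  Sam (score=70) -> no
  Nate (score=95) -> YES
  Quinn (score=67) -> no
  Bob (score=87) -> YES
  Dave (score=97) -> YES


ANSWER: Tina, Nate, Bob, Dave


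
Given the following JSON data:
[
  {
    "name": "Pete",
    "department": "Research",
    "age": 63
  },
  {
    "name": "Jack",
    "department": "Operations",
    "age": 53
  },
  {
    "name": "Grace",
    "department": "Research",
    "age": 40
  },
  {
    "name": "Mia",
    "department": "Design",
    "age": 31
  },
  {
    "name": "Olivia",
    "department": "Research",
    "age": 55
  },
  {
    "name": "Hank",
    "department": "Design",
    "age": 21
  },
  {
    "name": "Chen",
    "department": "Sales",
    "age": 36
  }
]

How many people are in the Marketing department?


Scanning records for department = Marketing
  No matches found
Count: 0

ANSWER: 0
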